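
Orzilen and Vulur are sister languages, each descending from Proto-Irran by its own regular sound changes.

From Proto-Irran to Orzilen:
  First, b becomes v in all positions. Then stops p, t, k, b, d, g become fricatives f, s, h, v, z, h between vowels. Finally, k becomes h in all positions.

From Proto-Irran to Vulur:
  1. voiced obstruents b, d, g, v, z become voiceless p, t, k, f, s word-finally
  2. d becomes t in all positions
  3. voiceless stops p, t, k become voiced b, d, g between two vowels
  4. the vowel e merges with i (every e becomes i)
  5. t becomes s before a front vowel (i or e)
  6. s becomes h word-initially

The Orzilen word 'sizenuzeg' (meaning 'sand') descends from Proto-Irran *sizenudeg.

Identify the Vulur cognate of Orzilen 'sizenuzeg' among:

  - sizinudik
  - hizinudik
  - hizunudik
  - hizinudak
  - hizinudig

hizinudik

Vulur: *sizenudeg
  sizenudeg → sizenudek   [final devoicing]
  sizenudek → sizenutek   [unconditioned shift]
  sizenutek → sizenudek   [intervocalic voicing]
  sizenudek → sizinudik   [vowel merger]
  sizinudik (rule 5 does not apply)
  sizinudik → hizinudik   [debuccalisation]
  giving Vulur hizinudik.
Only 'hizinudik' matches the regular Vulur development of *sizenudeg.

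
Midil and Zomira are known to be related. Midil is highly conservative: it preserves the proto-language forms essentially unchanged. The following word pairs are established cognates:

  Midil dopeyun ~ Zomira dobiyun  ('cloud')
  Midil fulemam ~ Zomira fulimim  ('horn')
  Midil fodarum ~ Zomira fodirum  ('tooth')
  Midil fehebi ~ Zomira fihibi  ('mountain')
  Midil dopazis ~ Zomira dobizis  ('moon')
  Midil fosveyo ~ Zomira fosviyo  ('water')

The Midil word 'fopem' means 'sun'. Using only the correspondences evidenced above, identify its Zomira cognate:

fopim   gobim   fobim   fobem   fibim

fobim

dopeyun ~ dobiyun — Midil p corresponds to Zomira b between vowels (before a front vowel).
fulemam ~ fulimim — Midil e corresponds to Zomira i after a consonant, before a nasal.
Applying these to Midil 'fopem':
  fopem → fobem   (p→b between vowels (before a front vowel))
  fobem → fobim   (e→i after a consonant, before a nasal)
So the Zomira cognate is 'fobim'.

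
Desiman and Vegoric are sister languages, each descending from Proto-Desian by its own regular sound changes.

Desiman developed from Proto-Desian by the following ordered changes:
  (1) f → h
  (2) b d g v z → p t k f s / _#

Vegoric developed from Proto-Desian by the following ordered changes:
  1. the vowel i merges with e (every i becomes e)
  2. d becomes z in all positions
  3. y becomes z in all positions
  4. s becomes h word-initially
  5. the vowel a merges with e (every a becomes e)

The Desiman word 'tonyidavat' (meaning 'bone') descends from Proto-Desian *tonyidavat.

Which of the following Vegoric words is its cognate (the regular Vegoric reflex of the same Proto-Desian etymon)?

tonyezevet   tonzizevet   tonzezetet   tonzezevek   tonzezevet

tonzezevet

Vegoric: start from *tonyidavat.
  rule 1 (vowel merger): tonyidavat → tonyedavat
  rule 2 (unconditioned shift): tonyedavat → tonyezavat
  rule 3 (unconditioned shift): tonyezavat → tonzezavat
  rule 4: no change — tonzezavat
  rule 5 (vowel merger): tonzezavat → tonzezevet
  ⇒ Vegoric tonzezevet
Among the options, 'tonzezevet' alone shows every Vegoric change applied in order.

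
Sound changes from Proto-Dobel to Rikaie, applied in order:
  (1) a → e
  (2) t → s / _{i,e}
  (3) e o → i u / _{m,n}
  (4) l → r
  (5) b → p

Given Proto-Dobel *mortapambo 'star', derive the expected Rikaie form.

Rikaie: start from *mortapambo.
  rule 1 (vowel merger): mortapambo → mortepembo
  rule 2 (palatalisation): mortepembo → morsepembo
  rule 3 (pre-nasal raising): morsepembo → morsepimbo
  rule 4: no change — morsepimbo
  rule 5 (unconditioned shift): morsepimbo → morsepimpo
  ⇒ Rikaie morsepimpo

morsepimpo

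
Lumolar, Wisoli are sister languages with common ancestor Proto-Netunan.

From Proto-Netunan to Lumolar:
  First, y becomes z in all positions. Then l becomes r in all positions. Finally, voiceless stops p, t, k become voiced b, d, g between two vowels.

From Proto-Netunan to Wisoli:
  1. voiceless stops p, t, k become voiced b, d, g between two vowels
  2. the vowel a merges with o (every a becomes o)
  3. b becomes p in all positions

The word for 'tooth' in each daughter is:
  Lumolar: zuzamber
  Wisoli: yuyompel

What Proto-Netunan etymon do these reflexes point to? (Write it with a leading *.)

Position 8: Lumolar has r, Wisoli has l. Wisoli preserves l here (none of its changes turn any other segment into l), so the proto-segment is *l.
Position 1: Lumolar has z, Wisoli has y. Wisoli preserves y here (none of its changes turn any other segment into y), so the proto-segment is *y.
This points to *yuyambel. Verify forward in each daughter:
Lumolar: *yuyambel
  yuyambel → zuzambel   [unconditioned shift]
  zuzambel → zuzamber   [unconditioned shift]
  zuzamber (rule 3 does not apply)
  giving Lumolar zuzamber.
Wisoli: *yuyambel > yuyombel > yuyompel  (by vowel merger, unconditioned shift)
Only *yuyambel yields all of Lumolar zuzamber, Wisoli yuyompel.

*yuyambel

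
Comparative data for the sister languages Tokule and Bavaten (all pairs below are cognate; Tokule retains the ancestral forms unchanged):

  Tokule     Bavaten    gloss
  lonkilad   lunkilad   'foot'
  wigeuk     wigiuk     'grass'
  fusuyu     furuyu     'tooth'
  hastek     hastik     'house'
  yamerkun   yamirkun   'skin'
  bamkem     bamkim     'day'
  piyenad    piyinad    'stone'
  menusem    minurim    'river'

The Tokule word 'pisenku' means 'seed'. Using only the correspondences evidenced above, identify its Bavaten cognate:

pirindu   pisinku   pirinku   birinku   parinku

menusem ~ minurim — Tokule s corresponds to Bavaten r between vowels (before a front vowel).
piyenad ~ piyinad, menusem ~ minurim — Tokule e corresponds to Bavaten i after a consonant, before a nasal.
Applying these to Tokule 'pisenku':
  pisenku → pirenku   (s→r between vowels (before a front vowel))
  pirenku → pirinku   (e→i after a consonant, before a nasal)
So the Bavaten cognate is 'pirinku'.

pirinku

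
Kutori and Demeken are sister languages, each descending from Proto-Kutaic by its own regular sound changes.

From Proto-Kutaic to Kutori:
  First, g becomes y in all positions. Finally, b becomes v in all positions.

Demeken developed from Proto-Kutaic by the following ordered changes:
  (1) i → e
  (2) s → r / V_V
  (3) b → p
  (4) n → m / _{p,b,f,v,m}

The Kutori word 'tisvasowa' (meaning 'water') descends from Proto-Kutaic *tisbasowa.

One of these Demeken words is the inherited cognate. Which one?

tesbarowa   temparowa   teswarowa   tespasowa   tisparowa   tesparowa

Demeken: *tisbasowa
  tisbasowa → tesbasowa   [vowel merger]
  tesbasowa → tesbarowa   [rhotacism]
  tesbarowa → tesparowa   [unconditioned shift]
  tesparowa (rule 4 does not apply)
  giving Demeken tesparowa.
Among the options, 'tesparowa' alone shows every Demeken change applied in order.

tesparowa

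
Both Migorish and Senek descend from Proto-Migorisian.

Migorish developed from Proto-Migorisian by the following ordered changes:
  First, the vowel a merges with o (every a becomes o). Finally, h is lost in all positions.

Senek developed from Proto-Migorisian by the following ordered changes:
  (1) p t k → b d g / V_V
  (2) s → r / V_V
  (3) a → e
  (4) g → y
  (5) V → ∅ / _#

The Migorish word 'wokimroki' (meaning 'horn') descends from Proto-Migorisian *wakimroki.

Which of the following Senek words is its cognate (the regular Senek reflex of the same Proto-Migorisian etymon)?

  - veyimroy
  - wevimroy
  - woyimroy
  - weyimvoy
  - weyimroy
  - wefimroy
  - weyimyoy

weyimroy

Senek: *wakimroki
  wakimroki → wagimrogi   [intervocalic voicing]
  wagimrogi (rule 2 does not apply)
  wagimrogi → wegimrogi   [vowel merger]
  wegimrogi → weyimroyi   [unconditioned shift]
  weyimroyi → weyimroy   [apocope]
  giving Senek weyimroy.
Only 'weyimroy' matches the regular Senek development of *wakimroki.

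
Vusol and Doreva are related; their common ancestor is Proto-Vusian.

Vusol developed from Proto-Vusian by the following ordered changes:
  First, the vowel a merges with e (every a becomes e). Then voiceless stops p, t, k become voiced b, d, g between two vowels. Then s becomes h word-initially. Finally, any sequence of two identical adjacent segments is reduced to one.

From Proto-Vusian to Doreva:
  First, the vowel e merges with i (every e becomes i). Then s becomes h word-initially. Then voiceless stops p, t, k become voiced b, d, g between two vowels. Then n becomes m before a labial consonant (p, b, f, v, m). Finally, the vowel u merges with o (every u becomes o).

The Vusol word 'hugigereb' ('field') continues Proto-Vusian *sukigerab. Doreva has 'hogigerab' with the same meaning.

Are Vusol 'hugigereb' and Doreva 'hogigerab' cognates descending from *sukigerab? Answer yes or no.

Derive the expected Doreva reflex of *sukigerab:
Doreva: *sukigerab > sukigirab > hukigirab > hugigirab > hogigirab  (by vowel merger, debuccalisation, intervocalic voicing, vowel merger)
The regular Doreva reflex would be 'hogigirab', but the attested form is 'hogigerab'. The correspondence is irregular, so they are not cognates (the Doreva form has a different source).

no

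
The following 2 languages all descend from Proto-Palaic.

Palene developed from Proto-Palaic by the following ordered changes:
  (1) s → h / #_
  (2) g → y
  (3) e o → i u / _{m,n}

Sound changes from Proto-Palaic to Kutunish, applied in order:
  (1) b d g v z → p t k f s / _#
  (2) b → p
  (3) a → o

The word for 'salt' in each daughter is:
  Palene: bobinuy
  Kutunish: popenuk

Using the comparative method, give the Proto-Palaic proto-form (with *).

Position 1: Palene has b, Kutunish has p. Palene preserves b here (none of its changes turn any other segment into b), so the proto-segment is *b.
Position 4: Palene has i, Kutunish has e. Kutunish preserves e here (none of its changes turn any other segment into e), so the proto-segment is *e.
Position 7: Palene has y, Kutunish has k. Taking the neighbouring segments as reconstructed: Palene y could go back to *g or *y; Kutunish k could go back to *k or *g — the one source consistent with every daughter is *g.
Verify the candidate proto-form against each daughter:
Palene: *bobenug
  bobenug (rule 1 does not apply)
  bobenug → bobenuy   [unconditioned shift]
  bobenuy → bobinuy   [pre-nasal raising]
  giving Palene bobinuy.
Kutunish: start from *bobenug.
  rule 1 (final devoicing): bobenug → bobenuk
  rule 2 (unconditioned shift): bobenuk → popenuk
  rule 3: no change — popenuk
  ⇒ Kutunish popenuk
Only *bobenug yields all of Palene bobinuy, Kutunish popenuk.

*bobenug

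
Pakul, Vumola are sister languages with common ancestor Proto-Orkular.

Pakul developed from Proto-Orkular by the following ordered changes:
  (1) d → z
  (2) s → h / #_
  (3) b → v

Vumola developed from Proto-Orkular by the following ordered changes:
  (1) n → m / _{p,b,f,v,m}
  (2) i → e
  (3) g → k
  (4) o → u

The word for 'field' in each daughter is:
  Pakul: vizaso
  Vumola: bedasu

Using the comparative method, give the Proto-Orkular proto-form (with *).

Position 1: Pakul has v, Vumola has b. Vumola preserves b here (none of its changes turn any other segment into b), so the proto-segment is *b.
Position 2: Pakul has i, Vumola has e. Pakul preserves i here (none of its changes turn any other segment into i), so the proto-segment is *i.
Position 6: Pakul has o, Vumola has u. Pakul preserves o here (none of its changes turn any other segment into o), so the proto-segment is *o.
This points to *bidaso. Verify forward in each daughter:
Pakul: *bidaso > bizaso > vizaso  (by unconditioned shift, unconditioned shift)
Vumola: start from *bidaso.
  rule 1: no change — bidaso
  rule 2 (vowel merger): bidaso → bedaso
  rule 3: no change — bedaso
  rule 4 (vowel merger): bedaso → bedasu
  ⇒ Vumola bedasu
Only *bidaso yields all of Pakul vizaso, Vumola bedasu.

*bidaso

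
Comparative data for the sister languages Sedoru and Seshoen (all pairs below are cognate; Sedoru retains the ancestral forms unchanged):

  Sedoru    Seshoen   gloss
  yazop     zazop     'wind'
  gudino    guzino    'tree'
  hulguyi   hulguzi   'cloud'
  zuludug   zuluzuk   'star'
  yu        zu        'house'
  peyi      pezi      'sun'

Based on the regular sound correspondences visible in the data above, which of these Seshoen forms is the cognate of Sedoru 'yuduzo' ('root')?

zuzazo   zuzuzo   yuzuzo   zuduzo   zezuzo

yu ~ zu — Sedoru y corresponds to Seshoen z word-initially before a back vowel.
zuludug ~ zuluzuk — Sedoru d corresponds to Seshoen z between vowels (before a back vowel).
Applying these to Sedoru 'yuduzo':
  yuduzo → zuduzo   (y→z word-initially before a back vowel)
  zuduzo → zuzuzo   (d→z between vowels (before a back vowel))
So the Seshoen cognate is 'zuzuzo'.

zuzuzo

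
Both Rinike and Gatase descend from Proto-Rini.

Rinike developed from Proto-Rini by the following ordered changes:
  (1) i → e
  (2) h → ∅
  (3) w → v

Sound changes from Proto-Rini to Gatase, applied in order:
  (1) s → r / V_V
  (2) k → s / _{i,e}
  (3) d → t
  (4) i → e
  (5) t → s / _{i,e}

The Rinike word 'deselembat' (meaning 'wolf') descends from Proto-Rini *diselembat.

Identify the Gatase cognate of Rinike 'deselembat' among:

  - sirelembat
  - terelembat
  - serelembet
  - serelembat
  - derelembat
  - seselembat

serelembat

Gatase: start from *diselembat.
  rule 1 (rhotacism): diselembat → direlembat
  rule 2: no change — direlembat
  rule 3 (unconditioned shift): direlembat → tirelembat
  rule 4 (vowel merger): tirelembat → terelembat
  rule 5 (palatalisation): terelembat → serelembat
  ⇒ Gatase serelembat
Only 'serelembat' matches the regular Gatase development of *diselembat.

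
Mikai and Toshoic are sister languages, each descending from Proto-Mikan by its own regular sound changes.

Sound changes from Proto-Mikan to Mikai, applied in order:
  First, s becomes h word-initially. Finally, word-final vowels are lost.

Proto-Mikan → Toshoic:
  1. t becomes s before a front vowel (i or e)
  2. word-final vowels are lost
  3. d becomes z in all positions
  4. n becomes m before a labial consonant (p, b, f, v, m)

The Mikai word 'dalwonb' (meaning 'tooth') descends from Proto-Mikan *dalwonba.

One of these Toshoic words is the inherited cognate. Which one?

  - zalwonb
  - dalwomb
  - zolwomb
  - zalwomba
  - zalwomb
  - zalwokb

Toshoic: start from *dalwonba.
  rule 1: no change — dalwonba
  rule 2 (apocope): dalwonba → dalwonb
  rule 3 (unconditioned shift): dalwonb → zalwonb
  rule 4 (nasal place assimilation): zalwonb → zalwomb
  ⇒ Toshoic zalwomb
The other candidates each miss or misapply at least one Toshoic change.

zalwomb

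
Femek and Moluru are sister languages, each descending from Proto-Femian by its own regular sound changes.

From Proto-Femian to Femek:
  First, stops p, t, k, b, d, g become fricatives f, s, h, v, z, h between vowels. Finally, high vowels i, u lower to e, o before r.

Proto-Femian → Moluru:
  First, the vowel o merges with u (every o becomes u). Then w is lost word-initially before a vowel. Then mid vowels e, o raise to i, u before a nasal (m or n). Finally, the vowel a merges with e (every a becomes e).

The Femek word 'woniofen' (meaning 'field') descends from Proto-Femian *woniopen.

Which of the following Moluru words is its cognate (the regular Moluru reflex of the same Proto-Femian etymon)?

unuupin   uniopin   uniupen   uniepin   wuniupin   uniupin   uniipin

uniupin

Moluru: *woniopen > wuniupen > uniupen > uniupin  (by vowel merger, glide loss, pre-nasal raising)
The other candidates each miss or misapply at least one Moluru change.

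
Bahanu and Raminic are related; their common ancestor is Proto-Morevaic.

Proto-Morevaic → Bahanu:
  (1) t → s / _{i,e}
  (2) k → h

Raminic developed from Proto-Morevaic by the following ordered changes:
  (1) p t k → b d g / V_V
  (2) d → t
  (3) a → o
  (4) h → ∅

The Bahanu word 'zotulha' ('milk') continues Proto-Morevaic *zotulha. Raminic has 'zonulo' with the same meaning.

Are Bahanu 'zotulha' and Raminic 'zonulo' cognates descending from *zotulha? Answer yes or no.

Derive the expected Raminic reflex of *zotulha:
Raminic: *zotulha > zodulha > zotulha > zotulho > zotulo  (by intervocalic voicing, unconditioned shift, vowel merger, h-loss)
The regular Raminic reflex would be 'zotulo', but the attested form is 'zonulo'. The correspondence is irregular, so they are not cognates (the Raminic form has a different source).

no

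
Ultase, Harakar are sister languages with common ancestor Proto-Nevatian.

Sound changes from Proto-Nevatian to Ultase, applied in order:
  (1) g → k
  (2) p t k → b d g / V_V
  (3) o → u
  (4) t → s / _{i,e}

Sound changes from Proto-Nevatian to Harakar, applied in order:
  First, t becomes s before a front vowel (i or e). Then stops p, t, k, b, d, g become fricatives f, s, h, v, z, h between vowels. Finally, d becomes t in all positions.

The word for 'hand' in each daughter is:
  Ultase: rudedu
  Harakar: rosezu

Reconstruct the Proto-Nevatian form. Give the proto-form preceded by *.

*rotedu

Position 3: Ultase has d, Harakar has s. Taking the neighbouring segments as reconstructed: Ultase d could go back to *t or *d; Harakar s could go back to *t or *s — the one source consistent with every daughter is *t.
Position 2: Ultase has u, Harakar has o. Harakar preserves o here (none of its changes turn any other segment into o), so the proto-segment is *o.
Verify the candidate proto-form against each daughter:
Ultase: *rotedu
  rotedu (rule 1 does not apply)
  rotedu → rodedu   [intervocalic voicing]
  rodedu → rudedu   [vowel merger]
  rudedu (rule 4 does not apply)
  giving Ultase rudedu.
Harakar: *rotedu > rosedu > rosezu  (by palatalisation, intervocalic lenition)
*rotedu is the unique common source.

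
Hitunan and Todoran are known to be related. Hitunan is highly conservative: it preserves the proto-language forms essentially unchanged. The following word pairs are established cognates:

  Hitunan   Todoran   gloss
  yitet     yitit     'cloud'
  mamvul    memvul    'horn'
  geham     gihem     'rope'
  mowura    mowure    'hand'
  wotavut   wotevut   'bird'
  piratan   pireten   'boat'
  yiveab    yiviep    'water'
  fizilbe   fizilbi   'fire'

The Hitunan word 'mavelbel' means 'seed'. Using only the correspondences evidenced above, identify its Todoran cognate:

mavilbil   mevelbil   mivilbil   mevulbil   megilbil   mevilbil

mevilbil

wotavut ~ wotevut — Hitunan a corresponds to Todoran e after a consonant, before a labial obstruent.
yitet ~ yitit, geham ~ gihem — Hitunan e corresponds to Todoran i after a consonant, before a consonant other than r, m, n, p, b, f, v.
Applying these to Hitunan 'mavelbel':
  mavelbel → mevelbel   (a→e after a consonant, before a labial obstruent)
  mevelbel → mevilbel   (e→i after a consonant, before a consonant other than r, m, n, p, b, f, v)
  mevilbel → mevilbil   (e→i after a consonant, before a consonant other than r, m, n, p, b, f, v)
So the Todoran cognate is 'mevilbil'.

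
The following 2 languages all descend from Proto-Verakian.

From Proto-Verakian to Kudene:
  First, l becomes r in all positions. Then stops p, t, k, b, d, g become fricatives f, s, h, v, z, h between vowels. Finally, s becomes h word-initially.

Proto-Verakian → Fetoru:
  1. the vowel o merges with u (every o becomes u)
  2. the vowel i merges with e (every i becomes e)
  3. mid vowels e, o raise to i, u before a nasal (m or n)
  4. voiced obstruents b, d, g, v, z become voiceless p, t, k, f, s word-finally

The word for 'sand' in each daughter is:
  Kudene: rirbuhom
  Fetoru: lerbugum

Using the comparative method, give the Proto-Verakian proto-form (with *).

Position 1: Kudene has r, Fetoru has l. Fetoru preserves l here (none of its changes turn any other segment into l), so the proto-segment is *l.
Position 6: Kudene has h, Fetoru has g. Fetoru preserves g here (none of its changes turn any other segment into g), so the proto-segment is *g.
Continuing position by position gives *lirbugom; check it forward:
Kudene: *lirbugom > rirbugom > rirbuhom  (by unconditioned shift, intervocalic lenition)
Fetoru: *lirbugom
  lirbugom → lirbugum   [vowel merger]
  lirbugum → lerbugum   [vowel merger]
  lerbugum (rule 3 does not apply)
  lerbugum (rule 4 does not apply)
  giving Fetoru lerbugum.
No other proto-form is consistent with every reflex, so the reconstruction is *lirbugom.

*lirbugom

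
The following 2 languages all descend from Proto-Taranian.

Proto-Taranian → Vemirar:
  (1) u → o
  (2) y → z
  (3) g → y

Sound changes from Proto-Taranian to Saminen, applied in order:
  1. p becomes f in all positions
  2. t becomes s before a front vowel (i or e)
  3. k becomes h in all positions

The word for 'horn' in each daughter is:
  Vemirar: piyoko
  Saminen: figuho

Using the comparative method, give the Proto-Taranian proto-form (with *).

*piguko

Position 1: Vemirar has p, Saminen has f. Vemirar preserves p here (none of its changes turn any other segment into p), so the proto-segment is *p.
Position 3: Vemirar has y, Saminen has g. Saminen preserves g here (none of its changes turn any other segment into g), so the proto-segment is *g.
This points to *piguko. Verify forward in each daughter:
Vemirar: start from *piguko.
  rule 1 (vowel merger): piguko → pigoko
  rule 2: no change — pigoko
  rule 3 (unconditioned shift): pigoko → piyoko
  ⇒ Vemirar piyoko
Saminen: *piguko
  piguko → figuko   [unconditioned shift]
  figuko (rule 2 does not apply)
  figuko → figuho   [unconditioned shift]
  giving Saminen figuho.
Only *piguko yields all of Vemirar piyoko, Saminen figuho.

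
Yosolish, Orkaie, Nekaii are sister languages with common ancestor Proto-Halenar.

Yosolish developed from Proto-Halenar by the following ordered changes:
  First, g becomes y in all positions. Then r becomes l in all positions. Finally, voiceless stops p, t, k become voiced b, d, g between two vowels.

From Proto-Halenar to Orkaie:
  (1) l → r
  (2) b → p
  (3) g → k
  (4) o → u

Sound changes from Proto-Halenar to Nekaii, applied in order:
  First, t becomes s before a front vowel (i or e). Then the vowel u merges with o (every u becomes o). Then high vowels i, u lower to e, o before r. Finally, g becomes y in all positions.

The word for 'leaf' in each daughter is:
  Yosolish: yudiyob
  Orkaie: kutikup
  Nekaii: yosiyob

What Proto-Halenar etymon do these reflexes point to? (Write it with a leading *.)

*gutigob

Position 5: Yosolish has y, Orkaie has k, Nekaii has y. Taking the neighbouring segments as reconstructed: Yosolish y could go back to *g or *y; Orkaie k could go back to *k or *g; Nekaii y could go back to *g or *y — the one source consistent with every daughter is *g.
Position 1: Yosolish has y, Orkaie has k, Nekaii has y. Taking the neighbouring segments as reconstructed: Yosolish y could go back to *g or *y; Orkaie k could go back to *k or *g; Nekaii y could go back to *g or *y — the one source consistent with every daughter is *g.
Verify the candidate proto-form against each daughter:
Yosolish: *gutigob
  gutigob → yutiyob   [unconditioned shift]
  yutiyob (rule 2 does not apply)
  yutiyob → yudiyob   [intervocalic voicing]
  giving Yosolish yudiyob.
Orkaie: start from *gutigob.
  rule 1: no change — gutigob
  rule 2 (unconditioned shift): gutigob → gutigop
  rule 3 (unconditioned shift): gutigop → kutikop
  rule 4 (vowel merger): kutikop → kutikup
  ⇒ Orkaie kutikup
Nekaii: *gutigob > gusigob > gosigob > yosiyob  (by palatalisation, vowel merger, unconditioned shift)
No other proto-form is consistent with every reflex, so the reconstruction is *gutigob.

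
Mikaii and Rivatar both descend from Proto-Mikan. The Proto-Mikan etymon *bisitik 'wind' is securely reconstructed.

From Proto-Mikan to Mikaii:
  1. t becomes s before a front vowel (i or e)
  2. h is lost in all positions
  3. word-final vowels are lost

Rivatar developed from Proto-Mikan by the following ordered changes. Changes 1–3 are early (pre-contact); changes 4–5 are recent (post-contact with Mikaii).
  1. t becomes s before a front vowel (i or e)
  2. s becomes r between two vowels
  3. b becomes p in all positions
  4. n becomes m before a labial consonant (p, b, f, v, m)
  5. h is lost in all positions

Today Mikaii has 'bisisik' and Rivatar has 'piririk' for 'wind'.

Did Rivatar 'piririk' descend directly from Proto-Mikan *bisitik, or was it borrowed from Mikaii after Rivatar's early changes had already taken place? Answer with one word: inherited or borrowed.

inherited

If inherited, *bisitik would pass through all of Rivatar's changes:
Rivatar: *bisitik > bisisik > biririk > piririk  (by palatalisation, rhotacism, unconditioned shift)
If borrowed from Mikaii 'bisisik' after the early changes, it would undergo only the recent ones:
  rule 4 (nasal place assimilation): no change (bisisik)
  rule 5 (h-loss): no change (bisisik)
  ⇒ as a loan: bisisik
Rivatar 'piririk' matches the inherited outcome exactly, so it is an inherited cognate, not a loan.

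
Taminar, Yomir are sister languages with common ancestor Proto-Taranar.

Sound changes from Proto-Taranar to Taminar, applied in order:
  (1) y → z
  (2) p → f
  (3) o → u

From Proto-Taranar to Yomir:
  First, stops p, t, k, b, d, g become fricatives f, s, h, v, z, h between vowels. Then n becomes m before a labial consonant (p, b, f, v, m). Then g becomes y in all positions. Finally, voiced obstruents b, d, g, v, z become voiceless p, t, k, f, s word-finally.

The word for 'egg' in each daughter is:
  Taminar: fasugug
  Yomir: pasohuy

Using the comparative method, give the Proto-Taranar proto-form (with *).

*pasogug

Position 4: Taminar has u, Yomir has o. Yomir preserves o here (none of its changes turn any other segment into o), so the proto-segment is *o.
Position 7: Taminar has g, Yomir has y. Taminar preserves g here (none of its changes turn any other segment into g), so the proto-segment is *g.
Position 5: Taminar has g, Yomir has h. Taminar preserves g here (none of its changes turn any other segment into g), so the proto-segment is *g.
This points to *pasogug. Verify forward in each daughter:
Taminar: *pasogug > fasogug > fasugug  (by unconditioned shift, vowel merger)
Yomir: start from *pasogug.
  rule 1 (intervocalic lenition): pasogug → pasohug
  rule 2: no change — pasohug
  rule 3 (unconditioned shift): pasohug → pasohuy
  rule 4: no change — pasohuy
  ⇒ Yomir pasohuy
Only *pasogug yields all of Taminar fasugug, Yomir pasohuy.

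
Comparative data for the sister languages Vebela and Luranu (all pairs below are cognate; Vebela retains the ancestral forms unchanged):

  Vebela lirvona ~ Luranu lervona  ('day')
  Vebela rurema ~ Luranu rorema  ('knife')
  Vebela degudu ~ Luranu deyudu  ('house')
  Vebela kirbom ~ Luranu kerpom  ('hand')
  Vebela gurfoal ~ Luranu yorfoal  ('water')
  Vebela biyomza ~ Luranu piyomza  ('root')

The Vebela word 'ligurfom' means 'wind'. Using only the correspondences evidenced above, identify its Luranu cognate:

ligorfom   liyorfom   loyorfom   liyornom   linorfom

degudu ~ deyudu — Vebela g corresponds to Luranu y between vowels (before a back vowel).
rurema ~ rorema, gurfoal ~ yorfoal — Vebela u corresponds to Luranu o after a consonant, before r.
Applying these to Vebela 'ligurfom':
  ligurfom → liyurfom   (g→y between vowels (before a back vowel))
  liyurfom → liyorfom   (u→o after a consonant, before r)
So the Luranu cognate is 'liyorfom'.

liyorfom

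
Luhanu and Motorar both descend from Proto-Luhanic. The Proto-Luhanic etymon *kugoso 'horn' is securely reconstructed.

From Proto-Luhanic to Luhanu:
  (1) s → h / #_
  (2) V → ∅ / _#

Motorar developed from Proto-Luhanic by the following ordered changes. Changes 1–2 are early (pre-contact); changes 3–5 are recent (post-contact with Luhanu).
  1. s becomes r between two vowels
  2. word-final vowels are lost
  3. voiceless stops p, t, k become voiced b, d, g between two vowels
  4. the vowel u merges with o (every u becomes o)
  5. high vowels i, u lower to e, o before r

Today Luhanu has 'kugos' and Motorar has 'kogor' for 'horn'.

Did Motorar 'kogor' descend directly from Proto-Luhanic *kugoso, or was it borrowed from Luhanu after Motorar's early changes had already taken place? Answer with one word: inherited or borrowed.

If inherited, *kugoso would pass through all of Motorar's changes:
Motorar: *kugoso > kugoro > kugor > kogor  (by rhotacism, apocope, vowel merger)
If borrowed from Luhanu 'kugos' after the early changes, it would undergo only the recent ones:
  rule 3 (intervocalic voicing): no change (kugos)
  rule 4 (vowel merger): kugos → kogos
  rule 5 (pre-rhotic lowering): no change (kogos)
  ⇒ as a loan: kogos
Motorar 'kogor' matches the inherited outcome exactly, so it is an inherited cognate, not a loan.

inherited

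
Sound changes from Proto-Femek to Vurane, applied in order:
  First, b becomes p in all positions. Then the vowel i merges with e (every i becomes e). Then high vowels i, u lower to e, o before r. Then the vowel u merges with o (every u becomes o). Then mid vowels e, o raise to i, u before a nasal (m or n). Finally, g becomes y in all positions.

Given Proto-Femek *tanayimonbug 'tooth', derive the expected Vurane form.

tanayimunpoy

Vurane: start from *tanayimonbug.
  rule 1 (unconditioned shift): tanayimonbug → tanayimonpug
  rule 2 (vowel merger): tanayimonpug → tanayemonpug
  rule 3: no change — tanayemonpug
  rule 4 (vowel merger): tanayemonpug → tanayemonpog
  rule 5 (pre-nasal raising): tanayemonpog → tanayimunpog
  rule 6 (unconditioned shift): tanayimunpog → tanayimunpoy
  ⇒ Vurane tanayimunpoy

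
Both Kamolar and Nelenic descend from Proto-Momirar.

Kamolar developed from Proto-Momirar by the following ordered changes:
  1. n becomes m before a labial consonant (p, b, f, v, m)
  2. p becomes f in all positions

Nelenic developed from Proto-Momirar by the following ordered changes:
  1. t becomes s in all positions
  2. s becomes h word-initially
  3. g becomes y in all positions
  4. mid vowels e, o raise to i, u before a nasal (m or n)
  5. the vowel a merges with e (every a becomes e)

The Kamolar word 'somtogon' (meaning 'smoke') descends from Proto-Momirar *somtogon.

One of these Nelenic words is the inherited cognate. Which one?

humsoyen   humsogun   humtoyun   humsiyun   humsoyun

Nelenic: *somtogon > somsogon > homsogon > homsoyon > humsoyun  (by unconditioned shift, debuccalisation, unconditioned shift, pre-nasal raising)
Among the options, 'humsoyun' alone shows every Nelenic change applied in order.

humsoyun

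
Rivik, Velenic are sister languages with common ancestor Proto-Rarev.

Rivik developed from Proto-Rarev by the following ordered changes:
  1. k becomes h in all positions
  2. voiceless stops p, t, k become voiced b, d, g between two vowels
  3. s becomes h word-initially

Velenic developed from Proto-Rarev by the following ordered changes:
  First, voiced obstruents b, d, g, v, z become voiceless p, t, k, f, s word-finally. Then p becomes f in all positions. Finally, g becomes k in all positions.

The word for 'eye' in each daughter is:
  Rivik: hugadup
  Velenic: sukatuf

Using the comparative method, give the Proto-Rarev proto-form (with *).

*sugatup

Position 5: Rivik has d, Velenic has t. Taking the neighbouring segments as reconstructed: Rivik d could go back to *t or *d; Velenic t can only go back to *t — the one source consistent with every daughter is *t.
Position 7: Rivik has p, Velenic has f. Rivik preserves p here (none of its changes turn any other segment into p), so the proto-segment is *p.
Position 1: Rivik has h, Velenic has s. Taking the neighbouring segments as reconstructed: Rivik h could go back to *k or *s or *h; Velenic s can only go back to *s — the one source consistent with every daughter is *s.
Verify the candidate proto-form against each daughter:
Rivik: *sugatup > sugadup > hugadup  (by intervocalic voicing, debuccalisation)
Velenic: *sugatup > sugatuf > sukatuf  (by unconditioned shift, unconditioned shift)
No other proto-form is consistent with every reflex, so the reconstruction is *sugatup.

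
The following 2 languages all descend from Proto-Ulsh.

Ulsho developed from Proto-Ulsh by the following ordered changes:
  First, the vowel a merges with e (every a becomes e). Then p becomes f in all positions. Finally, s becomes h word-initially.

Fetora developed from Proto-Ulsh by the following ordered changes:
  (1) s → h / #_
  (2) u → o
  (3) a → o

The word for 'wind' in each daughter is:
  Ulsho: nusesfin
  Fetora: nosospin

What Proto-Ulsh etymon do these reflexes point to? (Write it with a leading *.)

Position 6: Ulsho has f, Fetora has p. Fetora preserves p here (none of its changes turn any other segment into p), so the proto-segment is *p.
Position 4: Ulsho has e, Fetora has o. Taking the neighbouring segments as reconstructed: Ulsho e could go back to *a or *e; Fetora o could go back to *a or *o or *u — the one source consistent with every daughter is *a.
Verify the candidate proto-form against each daughter:
Ulsho: start from *nusaspin.
  rule 1 (vowel merger): nusaspin → nusespin
  rule 2 (unconditioned shift): nusespin → nusesfin
  rule 3: no change — nusesfin
  ⇒ Ulsho nusesfin
Fetora: *nusaspin > nosaspin > nosospin  (by vowel merger, vowel merger)
No other proto-form is consistent with every reflex, so the reconstruction is *nusaspin.

*nusaspin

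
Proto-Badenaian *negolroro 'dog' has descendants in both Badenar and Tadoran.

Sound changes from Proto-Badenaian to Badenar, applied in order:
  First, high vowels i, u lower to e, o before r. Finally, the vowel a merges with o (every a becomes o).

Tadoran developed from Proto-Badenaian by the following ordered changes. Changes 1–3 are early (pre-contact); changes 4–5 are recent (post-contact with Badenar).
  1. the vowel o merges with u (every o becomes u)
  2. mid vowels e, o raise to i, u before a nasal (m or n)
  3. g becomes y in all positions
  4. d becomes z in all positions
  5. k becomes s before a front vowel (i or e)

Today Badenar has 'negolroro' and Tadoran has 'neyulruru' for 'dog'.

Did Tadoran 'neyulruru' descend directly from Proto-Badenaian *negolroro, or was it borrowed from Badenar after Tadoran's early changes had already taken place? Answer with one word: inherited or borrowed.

inherited

If inherited, *negolroro would pass through all of Tadoran's changes:
Tadoran: start from *negolroro.
  rule 1 (vowel merger): negolroro → negulruru
  rule 2: no change — negulruru
  rule 3 (unconditioned shift): negulruru → neyulruru
  rule 4: no change — neyulruru
  rule 5: no change — neyulruru
  ⇒ Tadoran neyulruru
If borrowed from Badenar 'negolroro' after the early changes, it would undergo only the recent ones:
  rule 4 (unconditioned shift): no change (negolroro)
  rule 5 (palatalisation): no change (negolroro)
  ⇒ as a loan: negolroro
Tadoran 'neyulruru' matches the inherited outcome exactly, so it is an inherited cognate, not a loan.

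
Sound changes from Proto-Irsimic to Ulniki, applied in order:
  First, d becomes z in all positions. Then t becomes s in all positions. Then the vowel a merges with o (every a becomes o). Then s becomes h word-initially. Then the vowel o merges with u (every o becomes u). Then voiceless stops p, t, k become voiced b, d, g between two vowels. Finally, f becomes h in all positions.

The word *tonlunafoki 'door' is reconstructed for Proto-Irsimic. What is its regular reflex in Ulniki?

Ulniki: *tonlunafoki
  tonlunafoki (rule 1 does not apply)
  tonlunafoki → sonlunafoki   [unconditioned shift]
  sonlunafoki → sonlunofoki   [vowel merger]
  sonlunofoki → honlunofoki   [debuccalisation]
  honlunofoki → hunlunufuki   [vowel merger]
  hunlunufuki → hunlunufugi   [intervocalic voicing]
  hunlunufugi → hunlunuhugi   [unconditioned shift]
  giving Ulniki hunlunuhugi.

hunlunuhugi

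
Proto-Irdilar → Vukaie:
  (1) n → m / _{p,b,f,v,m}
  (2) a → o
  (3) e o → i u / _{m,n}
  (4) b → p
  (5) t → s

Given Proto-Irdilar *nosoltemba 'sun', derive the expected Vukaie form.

nosolsimpo

Vukaie: *nosoltemba
  nosoltemba (rule 1 does not apply)
  nosoltemba → nosoltembo   [vowel merger]
  nosoltembo → nosoltimbo   [pre-nasal raising]
  nosoltimbo → nosoltimpo   [unconditioned shift]
  nosoltimpo → nosolsimpo   [unconditioned shift]
  giving Vukaie nosolsimpo.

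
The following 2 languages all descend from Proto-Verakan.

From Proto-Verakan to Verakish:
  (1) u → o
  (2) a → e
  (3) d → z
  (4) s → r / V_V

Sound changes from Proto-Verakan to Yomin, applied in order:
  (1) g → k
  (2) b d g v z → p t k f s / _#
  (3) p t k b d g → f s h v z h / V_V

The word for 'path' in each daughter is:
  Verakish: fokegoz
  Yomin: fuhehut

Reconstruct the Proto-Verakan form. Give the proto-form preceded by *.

Position 6: Verakish has o, Yomin has u. Yomin preserves u here (none of its changes turn any other segment into u), so the proto-segment is *u.
Position 7: Verakish has z, Yomin has t. Taking the neighbouring segments as reconstructed: Verakish z could go back to *d or *z; Yomin t could go back to *t or *d — the one source consistent with every daughter is *d.
Position 5: Verakish has g, Yomin has h. Verakish preserves g here (none of its changes turn any other segment into g), so the proto-segment is *g.
Verify the candidate proto-form against each daughter:
Verakish: *fukegud
  fukegud → fokegod   [vowel merger]
  fokegod (rule 2 does not apply)
  fokegod → fokegoz   [unconditioned shift]
  fokegoz (rule 4 does not apply)
  giving Verakish fokegoz.
Yomin: *fukegud > fukekud > fukekut > fuhehut  (by unconditioned shift, final devoicing, intervocalic lenition)
Only *fukegud yields all of Verakish fokegoz, Yomin fuhehut.

*fukegud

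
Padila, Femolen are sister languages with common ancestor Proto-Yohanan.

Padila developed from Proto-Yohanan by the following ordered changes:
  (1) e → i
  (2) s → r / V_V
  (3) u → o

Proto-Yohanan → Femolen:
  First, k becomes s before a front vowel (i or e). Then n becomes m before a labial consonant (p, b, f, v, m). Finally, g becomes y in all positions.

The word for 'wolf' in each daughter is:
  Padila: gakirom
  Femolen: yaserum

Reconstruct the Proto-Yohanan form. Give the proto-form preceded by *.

Position 1: Padila has g, Femolen has y. Padila preserves g here (none of its changes turn any other segment into g), so the proto-segment is *g.
Position 3: Padila has k, Femolen has s. Padila preserves k here (none of its changes turn any other segment into k), so the proto-segment is *k.
Verify the candidate proto-form against each daughter:
Padila: start from *gakerum.
  rule 1 (vowel merger): gakerum → gakirum
  rule 2: no change — gakirum
  rule 3 (vowel merger): gakirum → gakirom
  ⇒ Padila gakirom
Femolen: *gakerum > gaserum > yaserum  (by palatalisation, unconditioned shift)
*gakerum is the unique common source.

*gakerum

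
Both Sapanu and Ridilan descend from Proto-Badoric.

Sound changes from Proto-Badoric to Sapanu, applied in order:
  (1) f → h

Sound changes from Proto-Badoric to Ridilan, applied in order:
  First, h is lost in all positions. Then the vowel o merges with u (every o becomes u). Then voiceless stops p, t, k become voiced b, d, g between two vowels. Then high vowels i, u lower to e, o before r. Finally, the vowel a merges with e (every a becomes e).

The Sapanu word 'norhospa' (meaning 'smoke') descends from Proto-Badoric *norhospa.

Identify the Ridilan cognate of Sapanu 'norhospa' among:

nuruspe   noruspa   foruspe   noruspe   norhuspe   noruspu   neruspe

noruspe

Ridilan: start from *norhospa.
  rule 1 (h-loss): norhospa → norospa
  rule 2 (vowel merger): norospa → nuruspa
  rule 3: no change — nuruspa
  rule 4 (pre-rhotic lowering): nuruspa → noruspa
  rule 5 (vowel merger): noruspa → noruspe
  ⇒ Ridilan noruspe
The other candidates each miss or misapply at least one Ridilan change.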